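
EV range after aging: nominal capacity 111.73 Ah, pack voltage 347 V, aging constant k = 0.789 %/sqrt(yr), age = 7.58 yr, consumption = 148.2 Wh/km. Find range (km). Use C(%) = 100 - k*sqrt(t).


Step 1: capacity retention = 100 - 0.789 * sqrt(7.58) = 100 - 0.789 * 2.7532 = 97.828%
Step 2: C_now = 111.73 * 97.828/100 = 109.3 Ah
Step 3: E_pack = V * C_now = 347 * 109.3 = 37927 Wh
Step 4: range = E_pack / consumption = 37927 / 148.2 = 255.9 km

255.9 km


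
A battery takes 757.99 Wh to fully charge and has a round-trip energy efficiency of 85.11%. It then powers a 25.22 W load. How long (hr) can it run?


Step 1: E_discharge = eta/100 * E_charge = 85.11/100 * 757.99 = 645.13 Wh
Step 2: t = E_discharge / P = 645.13 / 25.22 = 25.58 hr

25.58 hr


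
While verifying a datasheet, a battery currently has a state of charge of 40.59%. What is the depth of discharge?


Complement of SOC: DOD = 100% - 40.59% = 59.41%

59.41%


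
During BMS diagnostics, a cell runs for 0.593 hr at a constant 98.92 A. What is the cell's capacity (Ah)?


C = I * t = 98.92 * 0.593 = 58.66 Ah

58.66 Ah


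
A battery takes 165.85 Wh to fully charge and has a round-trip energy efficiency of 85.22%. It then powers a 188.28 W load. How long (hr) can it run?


Step 1: E_discharge = eta/100 * E_charge = 85.22/100 * 165.85 = 141.34 Wh
Step 2: t = E_discharge / P = 141.34 / 188.28 = 0.7507 hr

0.7507 hr


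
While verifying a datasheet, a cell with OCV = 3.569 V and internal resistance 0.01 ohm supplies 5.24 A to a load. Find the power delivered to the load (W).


Step 1: V_terminal = OCV - I*R = 3.569 - 5.24 * 0.01 = 3.5166 V
Step 2: P_out = V_terminal * I = 3.5166 * 5.24 = 18.43 W

18.43 W


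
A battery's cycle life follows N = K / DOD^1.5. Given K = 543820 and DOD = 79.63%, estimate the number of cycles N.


DOD^1.5 = 710.58
N = K / DOD^1.5 = 543820 / 710.58 = 765.3

765.3 cycles


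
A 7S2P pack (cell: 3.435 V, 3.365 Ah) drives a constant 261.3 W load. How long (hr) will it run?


Step 1: E_pack = Ns * V_cell * Np * C_cell = 7 * 3.435 * 2 * 3.365 = 161.82 Wh
Step 2: t = E_pack / P = 161.82 / 261.3 = 0.6193 hr

0.6193 hr


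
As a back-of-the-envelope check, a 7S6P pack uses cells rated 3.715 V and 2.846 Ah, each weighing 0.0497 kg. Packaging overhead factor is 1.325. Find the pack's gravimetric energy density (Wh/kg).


Step 1: V_pack = 7 * 3.715 = 26.005 V
Step 2: C_pack = 6 * 2.846 = 17.076 Ah
Step 3: E_pack = V_pack * C_pack = 26.005 * 17.076 = 444.06 Wh
Step 4: m_pack = 7 * 6 * 0.0497 * 1.325 = 2.7658 kg
Step 5: ED = E_pack / m_pack = 444.06 / 2.7658 = 160.6 Wh/kg

160.6 Wh/kg


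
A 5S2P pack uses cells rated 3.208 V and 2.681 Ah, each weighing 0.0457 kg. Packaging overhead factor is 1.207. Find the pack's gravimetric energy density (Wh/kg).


Step 1: V_pack = 5 * 3.208 = 16.04 V
Step 2: C_pack = 2 * 2.681 = 5.362 Ah
Step 3: E_pack = V_pack * C_pack = 16.04 * 5.362 = 86.006 Wh
Step 4: m_pack = 5 * 2 * 0.0457 * 1.207 = 0.5516 kg
Step 5: ED = E_pack / m_pack = 86.006 / 0.5516 = 155.9 Wh/kg

155.9 Wh/kg


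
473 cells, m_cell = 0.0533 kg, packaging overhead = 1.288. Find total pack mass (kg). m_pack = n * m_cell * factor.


Cell mass sum = 473 * 0.0533 = 25.211 kg
With overhead 1.288: m_pack = 25.211 * 1.288 = 32.47 kg

32.47 kg


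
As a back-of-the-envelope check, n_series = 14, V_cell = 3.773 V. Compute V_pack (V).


Series voltages add: 14 * 3.773 V = 52.822 V

52.822 V


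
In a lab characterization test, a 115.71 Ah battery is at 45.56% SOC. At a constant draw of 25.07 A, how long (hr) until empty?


Step 1: remaining = SOC/100 * C_total = 45.56/100 * 115.71 = 52.717 Ah
Step 2: t = remaining / I = 52.717 / 25.07 = 2.103 hr

2.103 hr


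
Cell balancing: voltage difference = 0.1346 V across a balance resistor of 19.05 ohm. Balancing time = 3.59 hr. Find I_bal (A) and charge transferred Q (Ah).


I_bal = dV / R = 0.1346 / 19.05 = 0.0070656 A
Q = I_bal * t = 0.0070656 * 3.59 = 0.02537 Ah

I=0.0070656 A, Q=0.02537 Ah


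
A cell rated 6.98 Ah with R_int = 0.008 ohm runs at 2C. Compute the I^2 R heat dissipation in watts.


Step 1: I = C_rate * capacity = 2 * 6.98 = 13.96 A
Step 2: Q = I^2 * R = 13.96^2 * 0.008 = 194.88 * 0.008 = 1.559 W

1.559 W


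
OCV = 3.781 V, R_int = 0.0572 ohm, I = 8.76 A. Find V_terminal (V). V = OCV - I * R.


IR drop = 8.76 * 0.0572 = 0.50107 V
V = 3.781 - 0.50107 = 3.280 V

3.280 V


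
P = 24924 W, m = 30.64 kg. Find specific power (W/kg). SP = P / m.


SP = P / m = 24924 / 30.64 = 813.4 W/kg

813.4 W/kg


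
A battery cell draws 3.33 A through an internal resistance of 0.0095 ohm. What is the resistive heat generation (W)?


I^2 = 11.089
Q = 11.089 * 0.0095 = 0.1053 W

0.1053 W


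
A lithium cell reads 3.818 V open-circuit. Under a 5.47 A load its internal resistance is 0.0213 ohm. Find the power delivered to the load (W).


Step 1: V_terminal = OCV - I*R = 3.818 - 5.47 * 0.0213 = 3.7015 V
Step 2: P_out = V_terminal * I = 3.7015 * 5.47 = 20.25 W

20.25 W


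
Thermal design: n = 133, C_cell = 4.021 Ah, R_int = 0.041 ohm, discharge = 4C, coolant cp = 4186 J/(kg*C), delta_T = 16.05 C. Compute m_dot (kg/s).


Step 1: I = 4 * 4.021 = 16.084 A
Step 2: Q_cell = I^2 * R = 16.084^2 * 0.041 = 10.606 W
Step 3: Q_total = 133 * 10.606 = 1410.6 W
Step 4: m_dot = Q_total / (cp * dT) = 1410.6 / (4186 * 16.05) = 0.02100 kg/s

0.02100 kg/s


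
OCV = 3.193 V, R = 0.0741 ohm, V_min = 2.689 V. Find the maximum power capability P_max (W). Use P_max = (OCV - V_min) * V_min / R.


P_max = (OCV - V_min) * V_min / R = (3.193 - 2.689) * 2.689 / 0.0741 = 0.504 * 2.689 / 0.0741 = 18.29 W

18.29 W


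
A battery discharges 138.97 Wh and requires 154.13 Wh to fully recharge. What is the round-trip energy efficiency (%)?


Round-trip efficiency = 138.97/154.13 * 100% = 90.16%

90.16%


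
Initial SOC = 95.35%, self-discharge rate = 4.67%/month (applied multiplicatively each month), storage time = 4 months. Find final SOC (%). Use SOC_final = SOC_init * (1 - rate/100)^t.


decay = (1 - 4.67/100)^4 = 0.82588
SOC_final = 95.35 * 0.82588 = 78.75%

78.75%


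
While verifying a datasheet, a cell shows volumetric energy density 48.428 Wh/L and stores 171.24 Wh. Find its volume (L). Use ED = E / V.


V = E / ED = 171.24 / 48.428 = 3.536 L

3.536 L


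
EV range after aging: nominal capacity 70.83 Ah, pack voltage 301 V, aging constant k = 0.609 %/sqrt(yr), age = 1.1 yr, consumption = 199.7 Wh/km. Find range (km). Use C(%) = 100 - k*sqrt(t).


Step 1: capacity retention = 100 - 0.609 * sqrt(1.1) = 100 - 0.609 * 1.0488 = 99.361%
Step 2: C_now = 70.83 * 99.361/100 = 70.377 Ah
Step 3: E_pack = V * C_now = 301 * 70.377 = 21183 Wh
Step 4: range = E_pack / consumption = 21183 / 199.7 = 106.1 km

106.1 km


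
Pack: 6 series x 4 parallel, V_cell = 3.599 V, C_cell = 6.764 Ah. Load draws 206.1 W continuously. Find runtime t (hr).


Step 1: E_pack = Ns * V_cell * Np * C_cell = 6 * 3.599 * 4 * 6.764 = 584.25 Wh
Step 2: t = E_pack / P = 584.25 / 206.1 = 2.835 hr

2.835 hr


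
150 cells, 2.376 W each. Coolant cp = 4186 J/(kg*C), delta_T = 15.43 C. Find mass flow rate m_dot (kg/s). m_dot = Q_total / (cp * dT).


Step 1: Total heat Q = 150 * 2.376 W = 356.4 W
Step 2: denom = cp * dT = 4186 * 15.43 = 64590
Step 3: m_dot = 356.4 / 64590 = 0.005518 kg/s

0.005518 kg/s


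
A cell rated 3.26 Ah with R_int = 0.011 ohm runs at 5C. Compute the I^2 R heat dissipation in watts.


Step 1: I = C_rate * capacity = 5 * 3.26 = 16.3 A
Step 2: Q = I^2 * R = 16.3^2 * 0.011 = 265.69 * 0.011 = 2.923 W

2.923 W


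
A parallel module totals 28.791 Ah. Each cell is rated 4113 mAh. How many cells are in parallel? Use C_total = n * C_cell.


Convert: C_cell = 4113 mAh = 4.113 Ah
n = C_total / C_cell = 28.791 / 4.113 = 7

7


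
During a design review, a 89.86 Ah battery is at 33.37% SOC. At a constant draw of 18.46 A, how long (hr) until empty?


Step 1: remaining = SOC/100 * C_total = 33.37/100 * 89.86 = 29.986 Ah
Step 2: t = remaining / I = 29.986 / 18.46 = 1.624 hr

1.624 hr


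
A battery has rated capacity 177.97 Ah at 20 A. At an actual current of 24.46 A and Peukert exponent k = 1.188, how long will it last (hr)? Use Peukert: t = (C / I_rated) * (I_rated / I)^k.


t_rated = C / I_rated = 177.97 / 20 = 8.8985 hr
(I_rated/I)^k = (0.81766)^1.188 = 0.78729
t = t_rated * (I_rated/I)^k = 8.8985 * 0.78729 = 7.006 hr

7.006 hr


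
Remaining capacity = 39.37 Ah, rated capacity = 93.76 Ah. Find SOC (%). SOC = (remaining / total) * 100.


SOC% = 39.37 / 93.76 * 100 = 41.99%

41.99%


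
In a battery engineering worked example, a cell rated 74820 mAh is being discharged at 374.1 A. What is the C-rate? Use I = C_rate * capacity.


Convert: capacity = 74820 mAh = 74.82 Ah
C_rate = I / capacity = 374.1 / 74.82 = 5C

5C


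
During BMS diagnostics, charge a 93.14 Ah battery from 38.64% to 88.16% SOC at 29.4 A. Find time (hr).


Step 1: dSOC = 88.16% - 38.64% = 49.52%
Step 2: delta_Ah = 93.14 * 49.52 / 100 = 46.123 Ah
Step 3: t = 46.123 / 29.4 = 1.569 hr

1.569 hr


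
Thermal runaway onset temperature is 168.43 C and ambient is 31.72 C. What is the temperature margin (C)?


Safety margin = 168.43 C - 31.72 C = 136.71 C

136.71 C


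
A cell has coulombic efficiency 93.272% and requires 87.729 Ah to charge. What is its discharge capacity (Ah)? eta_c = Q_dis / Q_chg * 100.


Q_dis = eta/100 * Q_chg = 93.272/100 * 87.729 = 81.83 Ah

81.83 Ah


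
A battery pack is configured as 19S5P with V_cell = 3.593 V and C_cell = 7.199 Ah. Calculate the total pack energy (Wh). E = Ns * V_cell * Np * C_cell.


E = Ns * Vcell * Np * Ccell = 19 * 3.593 * 5 * 7.199 = 2457 Wh

2457 Wh


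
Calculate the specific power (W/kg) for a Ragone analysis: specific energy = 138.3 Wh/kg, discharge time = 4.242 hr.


Specific power = 138.3 Wh/kg / 4.242 hr = 32.60 W/kg

32.60 W/kg


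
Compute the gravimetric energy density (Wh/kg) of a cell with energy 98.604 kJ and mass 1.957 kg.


Convert: E = 98.604 kJ = 27.39 Wh
ED = E / m = 27.39 / 1.957 = 14.00 Wh/kg

14.00 Wh/kg


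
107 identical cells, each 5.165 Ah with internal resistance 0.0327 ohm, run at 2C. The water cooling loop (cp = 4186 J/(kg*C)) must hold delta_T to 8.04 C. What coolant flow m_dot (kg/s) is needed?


Step 1: I = 2 * 5.165 = 10.33 A
Step 2: Q_cell = I^2 * R = 10.33^2 * 0.0327 = 3.4894 W
Step 3: Q_total = 107 * 3.4894 = 373.37 W
Step 4: m_dot = Q_total / (cp * dT) = 373.37 / (4186 * 8.04) = 0.01109 kg/s

0.01109 kg/s


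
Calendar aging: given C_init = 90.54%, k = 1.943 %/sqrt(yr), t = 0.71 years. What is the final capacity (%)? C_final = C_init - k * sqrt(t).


sqrt(t) = sqrt(0.71) = 0.84261
C_final = 90.54 - 1.943 * 0.84261 = 88.90%

88.90%


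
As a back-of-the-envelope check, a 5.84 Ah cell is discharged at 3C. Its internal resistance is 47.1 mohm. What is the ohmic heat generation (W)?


Convert: R = 47.1 mohm = 0.0471 ohm
Step 1: I = C_rate * capacity = 3 * 5.84 = 17.52 A
Step 2: Q = I^2 * R = 17.52^2 * 0.0471 = 306.95 * 0.0471 = 14.46 W

14.46 W


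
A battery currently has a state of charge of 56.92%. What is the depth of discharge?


Complement of SOC: DOD = 100% - 56.92% = 43.08%

43.08%


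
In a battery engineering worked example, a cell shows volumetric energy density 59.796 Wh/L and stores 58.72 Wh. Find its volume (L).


V = E / ED = 58.72 / 59.796 = 0.9820 L

0.9820 L


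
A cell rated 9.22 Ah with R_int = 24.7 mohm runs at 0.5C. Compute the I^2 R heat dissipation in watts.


Convert: R = 24.7 mohm = 0.0247 ohm
Step 1: I = C_rate * capacity = 0.5 * 9.22 = 4.61 A
Step 2: Q = I^2 * R = 4.61^2 * 0.0247 = 21.252 * 0.0247 = 0.5249 W

0.5249 W


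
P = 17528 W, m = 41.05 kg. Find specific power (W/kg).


SP = P / m = 17528 / 41.05 = 427.0 W/kg

427.0 W/kg


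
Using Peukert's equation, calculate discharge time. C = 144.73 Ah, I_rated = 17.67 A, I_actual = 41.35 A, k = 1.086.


t_rated = C / I_rated = 144.73 / 17.67 = 8.1907 hr
(I_rated/I)^k = (0.42733)^1.086 = 0.3972
t = t_rated * (I_rated/I)^k = 8.1907 * 0.3972 = 3.253 hr

3.253 hr


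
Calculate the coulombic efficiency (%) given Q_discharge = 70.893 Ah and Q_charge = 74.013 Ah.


Coulombic efficiency = 70.893/74.013 * 100% = 95.78%

95.78%


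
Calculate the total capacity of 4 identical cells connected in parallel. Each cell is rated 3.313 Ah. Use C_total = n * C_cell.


C_total = 4 * 3.313 = 13.252 Ah

13.252 Ah


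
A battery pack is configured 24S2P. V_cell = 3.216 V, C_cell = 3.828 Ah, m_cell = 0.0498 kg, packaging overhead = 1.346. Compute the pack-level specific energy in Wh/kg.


Step 1: V_pack = 24 * 3.216 = 77.184 V
Step 2: C_pack = 2 * 3.828 = 7.656 Ah
Step 3: E_pack = V_pack * C_pack = 77.184 * 7.656 = 590.92 Wh
Step 4: m_pack = 24 * 2 * 0.0498 * 1.346 = 3.2175 kg
Step 5: ED = E_pack / m_pack = 590.92 / 3.2175 = 183.7 Wh/kg

183.7 Wh/kg


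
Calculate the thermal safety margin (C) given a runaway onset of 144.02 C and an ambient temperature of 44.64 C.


margin = T_onset - T_ambient = 144.02 - 44.64 = 99.38 C

99.38 C


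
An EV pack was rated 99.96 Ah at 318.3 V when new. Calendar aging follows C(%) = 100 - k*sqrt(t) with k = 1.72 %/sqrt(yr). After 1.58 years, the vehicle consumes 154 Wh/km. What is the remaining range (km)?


Step 1: capacity retention = 100 - 1.72 * sqrt(1.58) = 100 - 1.72 * 1.257 = 97.838%
Step 2: C_now = 99.96 * 97.838/100 = 97.799 Ah
Step 3: E_pack = V * C_now = 318.3 * 97.799 = 31129 Wh
Step 4: range = E_pack / consumption = 31129 / 154 = 202.1 km

202.1 km


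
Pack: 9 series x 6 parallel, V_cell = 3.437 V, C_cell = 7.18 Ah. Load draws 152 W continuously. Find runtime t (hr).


Step 1: E_pack = Ns * V_cell * Np * C_cell = 9 * 3.437 * 6 * 7.18 = 1332.6 Wh
Step 2: t = E_pack / P = 1332.6 / 152 = 8.767 hr

8.767 hr


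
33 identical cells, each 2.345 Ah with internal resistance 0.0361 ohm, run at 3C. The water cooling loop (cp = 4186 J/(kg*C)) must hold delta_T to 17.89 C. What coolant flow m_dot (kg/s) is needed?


Step 1: I = 3 * 2.345 = 7.035 A
Step 2: Q_cell = I^2 * R = 7.035^2 * 0.0361 = 1.7866 W
Step 3: Q_total = 33 * 1.7866 = 58.958 W
Step 4: m_dot = Q_total / (cp * dT) = 58.958 / (4186 * 17.89) = 7.873e-04 kg/s

7.873e-04 kg/s


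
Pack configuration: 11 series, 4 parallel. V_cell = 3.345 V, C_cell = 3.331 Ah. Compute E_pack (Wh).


E = Ns * Vcell * Np * Ccell = 11 * 3.345 * 4 * 3.331 = 490.3 Wh

490.3 Wh


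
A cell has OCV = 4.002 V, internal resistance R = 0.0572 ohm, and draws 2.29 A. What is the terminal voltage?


V = OCV - I*R = 4.002 - 2.29 * 0.0572 = 3.871 V

3.871 V


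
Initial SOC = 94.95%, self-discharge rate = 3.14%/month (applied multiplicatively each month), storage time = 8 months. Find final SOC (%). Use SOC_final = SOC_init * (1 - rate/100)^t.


Monthly retention factor = 1 - 3.14/100 = 0.9686
Over 8 months: factor^8 = 0.77474
SOC_final = 94.95 * 0.77474 = 73.56%

73.56%


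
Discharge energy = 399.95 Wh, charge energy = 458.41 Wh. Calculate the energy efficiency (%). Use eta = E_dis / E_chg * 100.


Round-trip efficiency = 399.95/458.41 * 100% = 87.25%

87.25%


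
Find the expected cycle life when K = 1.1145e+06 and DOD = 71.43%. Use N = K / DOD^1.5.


DOD^1.5 = 603.7
N = K / DOD^1.5 = 1.1145e+06 / 603.7 = 1846

1846 cycles


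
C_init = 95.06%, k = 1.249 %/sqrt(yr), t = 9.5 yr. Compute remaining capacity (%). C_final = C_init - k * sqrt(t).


Step 1: sqrt(9.5 yr) = 3.0822
Step 2: drop = 1.249 * 3.0822 = 3.8497
Step 3: C_final = 95.06 - 3.8497 = 91.21%

91.21%


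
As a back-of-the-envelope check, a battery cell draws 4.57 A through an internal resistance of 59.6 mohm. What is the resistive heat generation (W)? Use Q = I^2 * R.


Convert: R = 59.6 mohm = 0.0596 ohm
I^2 = 20.885
Q = 20.885 * 0.0596 = 1.245 W

1.245 W


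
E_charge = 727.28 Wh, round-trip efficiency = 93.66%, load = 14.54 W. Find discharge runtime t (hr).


Step 1: E_discharge = eta/100 * E_charge = 93.66/100 * 727.28 = 681.17 Wh
Step 2: t = E_discharge / P = 681.17 / 14.54 = 46.85 hr

46.85 hr


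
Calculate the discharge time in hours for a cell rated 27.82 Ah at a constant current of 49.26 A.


Runtime = 27.82 Ah / 49.26 A = 0.5648 hr

0.5648 hr


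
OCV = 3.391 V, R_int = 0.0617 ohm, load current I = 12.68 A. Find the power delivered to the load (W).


Step 1: V_terminal = OCV - I*R = 3.391 - 12.68 * 0.0617 = 2.6086 V
Step 2: P_out = V_terminal * I = 2.6086 * 12.68 = 33.08 W

33.08 W


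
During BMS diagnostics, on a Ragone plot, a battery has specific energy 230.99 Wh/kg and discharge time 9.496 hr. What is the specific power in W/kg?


P_specific = E / t = 230.99 / 9.496 = 24.32 W/kg

24.32 W/kg


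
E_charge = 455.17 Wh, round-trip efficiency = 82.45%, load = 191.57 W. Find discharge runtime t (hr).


Step 1: E_discharge = eta/100 * E_charge = 82.45/100 * 455.17 = 375.29 Wh
Step 2: t = E_discharge / P = 375.29 / 191.57 = 1.959 hr

1.959 hr


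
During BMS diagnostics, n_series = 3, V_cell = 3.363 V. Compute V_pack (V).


V_pack = n * V_cell = 3 * 3.363 = 10.089 V

10.089 V


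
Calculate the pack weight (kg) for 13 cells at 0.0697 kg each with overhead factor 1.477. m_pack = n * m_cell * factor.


Cell mass sum = 13 * 0.0697 = 0.9061 kg
With overhead 1.477: m_pack = 0.9061 * 1.477 = 1.338 kg

1.338 kg


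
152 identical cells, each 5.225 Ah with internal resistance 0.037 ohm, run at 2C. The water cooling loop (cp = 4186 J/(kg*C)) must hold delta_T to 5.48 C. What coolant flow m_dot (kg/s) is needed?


Step 1: I = 2 * 5.225 = 10.45 A
Step 2: Q_cell = I^2 * R = 10.45^2 * 0.037 = 4.0405 W
Step 3: Q_total = 152 * 4.0405 = 614.16 W
Step 4: m_dot = Q_total / (cp * dT) = 614.16 / (4186 * 5.48) = 0.02677 kg/s

0.02677 kg/s


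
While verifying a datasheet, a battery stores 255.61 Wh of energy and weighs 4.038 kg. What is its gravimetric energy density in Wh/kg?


ED = E / m = 255.61 / 4.038 = 63.30 Wh/kg

63.30 Wh/kg


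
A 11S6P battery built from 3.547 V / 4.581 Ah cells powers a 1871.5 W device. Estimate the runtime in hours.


Step 1: E_pack = Ns * V_cell * Np * C_cell = 11 * 3.547 * 6 * 4.581 = 1072.4 Wh
Step 2: t = E_pack / P = 1072.4 / 1871.5 = 0.5730 hr

0.5730 hr


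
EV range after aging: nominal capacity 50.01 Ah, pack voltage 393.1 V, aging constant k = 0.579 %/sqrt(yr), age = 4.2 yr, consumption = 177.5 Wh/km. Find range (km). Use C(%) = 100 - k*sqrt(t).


Step 1: capacity retention = 100 - 0.579 * sqrt(4.2) = 100 - 0.579 * 2.0494 = 98.813%
Step 2: C_now = 50.01 * 98.813/100 = 49.416 Ah
Step 3: E_pack = V * C_now = 393.1 * 49.416 = 19425 Wh
Step 4: range = E_pack / consumption = 19425 / 177.5 = 109.4 km

109.4 km


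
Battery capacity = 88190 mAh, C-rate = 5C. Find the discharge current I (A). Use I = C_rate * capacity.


Convert: capacity = 88190 mAh = 88.19 Ah
I = C_rate * capacity = 5 * 88.19 = 440.95 A

440.95 A


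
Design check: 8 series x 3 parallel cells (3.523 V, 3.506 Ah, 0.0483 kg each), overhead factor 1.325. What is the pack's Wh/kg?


Step 1: V_pack = 8 * 3.523 = 28.184 V
Step 2: C_pack = 3 * 3.506 = 10.518 Ah
Step 3: E_pack = V_pack * C_pack = 28.184 * 10.518 = 296.44 Wh
Step 4: m_pack = 8 * 3 * 0.0483 * 1.325 = 1.5359 kg
Step 5: ED = E_pack / m_pack = 296.44 / 1.5359 = 193.0 Wh/kg

193.0 Wh/kg


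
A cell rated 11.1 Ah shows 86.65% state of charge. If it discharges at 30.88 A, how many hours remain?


Step 1: remaining = SOC/100 * C_total = 86.65/100 * 11.1 = 9.6182 Ah
Step 2: t = remaining / I = 9.6182 / 30.88 = 0.3115 hr

0.3115 hr


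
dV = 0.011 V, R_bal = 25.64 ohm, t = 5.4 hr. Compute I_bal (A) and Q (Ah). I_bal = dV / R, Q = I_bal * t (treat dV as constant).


I_bal = dV / R = 0.011 / 25.64 = 4.2902e-04 A
Q = I_bal * t = 4.2902e-04 * 5.4 = 0.002317 Ah

I=4.2902e-04 A, Q=0.002317 Ah


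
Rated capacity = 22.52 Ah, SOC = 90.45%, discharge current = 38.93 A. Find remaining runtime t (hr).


Step 1: remaining = SOC/100 * C_total = 90.45/100 * 22.52 = 20.369 Ah
Step 2: t = remaining / I = 20.369 / 38.93 = 0.5232 hr

0.5232 hr


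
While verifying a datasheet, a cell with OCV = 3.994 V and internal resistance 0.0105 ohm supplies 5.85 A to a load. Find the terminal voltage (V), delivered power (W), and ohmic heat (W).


Step 1: V_terminal = OCV - I*R = 3.994 - 5.85 * 0.0105 = 3.9326 V
Step 2: P_out = V_terminal * I = 3.9326 * 5.85 = 23.01 W
Step 3: Q = I^2 * R = 5.85^2 * 0.0105 = 0.3593 W

V=3.9326 V, P=23.01 W, Q=0.3593 W


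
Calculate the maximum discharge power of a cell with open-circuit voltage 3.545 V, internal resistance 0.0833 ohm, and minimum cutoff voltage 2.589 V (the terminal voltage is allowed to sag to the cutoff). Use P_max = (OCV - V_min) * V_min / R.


P_max = (OCV - V_min) * V_min / R = (3.545 - 2.589) * 2.589 / 0.0833 = 0.956 * 2.589 / 0.0833 = 29.71 W

29.71 W


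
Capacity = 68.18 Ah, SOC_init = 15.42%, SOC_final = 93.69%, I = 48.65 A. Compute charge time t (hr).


Step 1: dSOC = 93.69% - 15.42% = 78.27%
Step 2: delta_Ah = 68.18 * 78.27 / 100 = 53.364 Ah
Step 3: t = 53.364 / 48.65 = 1.097 hr

1.097 hr


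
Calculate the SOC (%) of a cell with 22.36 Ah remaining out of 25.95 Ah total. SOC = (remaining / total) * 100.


SOC = (remaining / total) * 100 = (22.36 / 25.95) * 100 = 86.17%

86.17%


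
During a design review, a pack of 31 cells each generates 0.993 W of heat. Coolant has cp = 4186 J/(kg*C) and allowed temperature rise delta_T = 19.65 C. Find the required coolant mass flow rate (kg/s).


Q_total = 31 * 0.993 = 30.783 W
m_dot = Q_total / (cp * dT) = 30.783 / (4186 * 19.65) = 3.742e-04 kg/s

3.742e-04 kg/s


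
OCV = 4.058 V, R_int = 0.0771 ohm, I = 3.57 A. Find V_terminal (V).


V = OCV - I*R = 4.058 - 3.57 * 0.0771 = 3.783 V

3.783 V


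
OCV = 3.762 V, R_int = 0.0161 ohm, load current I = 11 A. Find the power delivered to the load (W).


Step 1: V_terminal = OCV - I*R = 3.762 - 11 * 0.0161 = 3.5849 V
Step 2: P_out = V_terminal * I = 3.5849 * 11 = 39.43 W

39.43 W


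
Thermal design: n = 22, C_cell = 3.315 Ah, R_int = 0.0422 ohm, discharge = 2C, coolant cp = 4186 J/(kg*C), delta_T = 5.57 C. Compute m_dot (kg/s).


Step 1: I = 2 * 3.315 = 6.63 A
Step 2: Q_cell = I^2 * R = 6.63^2 * 0.0422 = 1.855 W
Step 3: Q_total = 22 * 1.855 = 40.81 W
Step 4: m_dot = Q_total / (cp * dT) = 40.81 / (4186 * 5.57) = 0.001750 kg/s

0.001750 kg/s


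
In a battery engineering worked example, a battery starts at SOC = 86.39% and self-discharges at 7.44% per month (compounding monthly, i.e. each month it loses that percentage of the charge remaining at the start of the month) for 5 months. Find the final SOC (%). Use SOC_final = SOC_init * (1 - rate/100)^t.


Monthly retention factor = 1 - 7.44/100 = 0.9256
Over 5 months: factor^5 = 0.67939
SOC_final = 86.39 * 0.67939 = 58.69%

58.69%


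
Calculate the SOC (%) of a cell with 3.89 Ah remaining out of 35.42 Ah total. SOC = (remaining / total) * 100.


SOC% = 3.89 / 35.42 * 100 = 10.98%

10.98%


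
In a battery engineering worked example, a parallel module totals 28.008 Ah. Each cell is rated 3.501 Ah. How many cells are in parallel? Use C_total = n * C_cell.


n = C_total / C_cell = 28.008 / 3.501 = 8

8


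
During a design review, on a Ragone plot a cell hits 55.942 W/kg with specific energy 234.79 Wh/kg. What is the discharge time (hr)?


t = E / P = 234.79 / 55.942 = 4.197 hr

4.197 hr


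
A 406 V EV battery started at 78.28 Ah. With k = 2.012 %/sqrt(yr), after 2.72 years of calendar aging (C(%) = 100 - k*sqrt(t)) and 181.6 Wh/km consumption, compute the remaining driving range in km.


Step 1: capacity retention = 100 - 2.012 * sqrt(2.72) = 100 - 2.012 * 1.6492 = 96.682%
Step 2: C_now = 78.28 * 96.682/100 = 75.683 Ah
Step 3: E_pack = V * C_now = 406 * 75.683 = 30727 Wh
Step 4: range = E_pack / consumption = 30727 / 181.6 = 169.2 km

169.2 km


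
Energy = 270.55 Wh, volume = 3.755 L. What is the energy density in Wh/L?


ED = E / V = 270.55 / 3.755 = 72.05 Wh/L

72.05 Wh/L


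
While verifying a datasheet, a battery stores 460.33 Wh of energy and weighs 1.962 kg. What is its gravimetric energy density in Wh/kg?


Specific energy = 460.33 Wh / 1.962 kg = 234.6 Wh/kg

234.6 Wh/kg


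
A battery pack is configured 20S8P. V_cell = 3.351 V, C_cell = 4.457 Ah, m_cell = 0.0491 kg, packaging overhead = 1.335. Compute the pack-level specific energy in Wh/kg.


Step 1: V_pack = 20 * 3.351 = 67.02 V
Step 2: C_pack = 8 * 4.457 = 35.656 Ah
Step 3: E_pack = V_pack * C_pack = 67.02 * 35.656 = 2389.7 Wh
Step 4: m_pack = 20 * 8 * 0.0491 * 1.335 = 10.488 kg
Step 5: ED = E_pack / m_pack = 2389.7 / 10.488 = 227.9 Wh/kg

227.9 Wh/kg


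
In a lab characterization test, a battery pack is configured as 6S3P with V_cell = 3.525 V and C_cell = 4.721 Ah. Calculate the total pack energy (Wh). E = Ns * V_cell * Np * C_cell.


E = Ns * Vcell * Np * Ccell = 6 * 3.525 * 3 * 4.721 = 299.5 Wh

299.5 Wh


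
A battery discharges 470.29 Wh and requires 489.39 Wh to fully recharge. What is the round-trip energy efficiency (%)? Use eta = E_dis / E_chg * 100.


Round-trip efficiency = 470.29/489.39 * 100% = 96.10%

96.10%


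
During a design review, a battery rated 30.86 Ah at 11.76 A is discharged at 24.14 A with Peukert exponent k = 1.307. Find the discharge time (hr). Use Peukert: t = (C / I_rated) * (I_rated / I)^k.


Step 1: t_rated = C / I_rated = 30.86 / 11.76 = 2.6241 hr
Step 2: ratio = 11.76 / 24.14 = 0.48716
Step 3: ratio^k = 0.48716^1.307 = 0.39065
Step 4: t = t_rated * ratio^k = 2.6241 * 0.39065 = 1.025 hr

1.025 hr


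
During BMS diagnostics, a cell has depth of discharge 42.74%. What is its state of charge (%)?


SOC = 100 - DOD = 100 - 42.74 = 57.26%

57.26%


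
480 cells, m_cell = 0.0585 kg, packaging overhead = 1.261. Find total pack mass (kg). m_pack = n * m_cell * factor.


Cell mass sum = 480 * 0.0585 = 28.08 kg
With overhead 1.261: m_pack = 28.08 * 1.261 = 35.41 kg

35.41 kg


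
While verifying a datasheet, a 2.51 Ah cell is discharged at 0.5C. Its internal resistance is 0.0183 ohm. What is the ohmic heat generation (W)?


Step 1: I = C_rate * capacity = 0.5 * 2.51 = 1.255 A
Step 2: Q = I^2 * R = 1.255^2 * 0.0183 = 1.575 * 0.0183 = 0.02882 W

0.02882 W


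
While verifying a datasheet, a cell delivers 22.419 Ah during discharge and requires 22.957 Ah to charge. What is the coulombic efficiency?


Coulombic efficiency = 22.419/22.957 * 100% = 97.66%

97.66%


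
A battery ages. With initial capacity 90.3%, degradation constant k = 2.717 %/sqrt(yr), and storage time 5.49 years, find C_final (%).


Step 1: sqrt(5.49 yr) = 2.3431
Step 2: drop = 2.717 * 2.3431 = 6.3662
Step 3: C_final = 90.3 - 6.3662 = 83.93%

83.93%


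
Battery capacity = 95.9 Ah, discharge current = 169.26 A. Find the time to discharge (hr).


Runtime = 95.9 Ah / 169.26 A = 0.5666 hr

0.5666 hr


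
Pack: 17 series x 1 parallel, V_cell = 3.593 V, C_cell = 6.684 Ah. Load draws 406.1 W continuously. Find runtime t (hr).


Step 1: E_pack = Ns * V_cell * Np * C_cell = 17 * 3.593 * 1 * 6.684 = 408.27 Wh
Step 2: t = E_pack / P = 408.27 / 406.1 = 1.005 hr

1.005 hr


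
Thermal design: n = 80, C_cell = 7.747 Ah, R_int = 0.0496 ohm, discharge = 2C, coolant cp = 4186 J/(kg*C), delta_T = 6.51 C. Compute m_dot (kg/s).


Step 1: I = 2 * 7.747 = 15.494 A
Step 2: Q_cell = I^2 * R = 15.494^2 * 0.0496 = 11.907 W
Step 3: Q_total = 80 * 11.907 = 952.56 W
Step 4: m_dot = Q_total / (cp * dT) = 952.56 / (4186 * 6.51) = 0.03496 kg/s

0.03496 kg/s


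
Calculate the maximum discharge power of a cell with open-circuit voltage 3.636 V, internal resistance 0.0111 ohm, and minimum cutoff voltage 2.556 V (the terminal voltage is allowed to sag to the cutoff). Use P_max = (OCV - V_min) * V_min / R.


dV = OCV - V_min = 1.08 V (so I_max = dV / R)
P_max = dV * V_min / R = 1.08 * 2.556 / 0.0111 = 248.7 W

248.7 W


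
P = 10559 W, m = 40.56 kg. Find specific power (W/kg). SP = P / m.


SP = P / m = 10559 / 40.56 = 260.3 W/kg

260.3 W/kg


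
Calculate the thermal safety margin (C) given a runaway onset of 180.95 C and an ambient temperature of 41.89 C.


margin = T_onset - T_ambient = 180.95 - 41.89 = 139.06 C

139.06 C


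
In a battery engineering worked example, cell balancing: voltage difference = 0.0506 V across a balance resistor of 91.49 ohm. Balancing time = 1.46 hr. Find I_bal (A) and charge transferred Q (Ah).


First, Ohm's law: I_bal = 0.0506 V / 91.49 ohm = 5.5307e-04 A
Then Q = I * t = 5.5307e-04 A * 1.46 hr = 8.075e-04 Ah

I=5.5307e-04 A, Q=8.075e-04 Ah


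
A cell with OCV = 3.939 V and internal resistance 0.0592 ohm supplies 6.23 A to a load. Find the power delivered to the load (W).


Step 1: V_terminal = OCV - I*R = 3.939 - 6.23 * 0.0592 = 3.5702 V
Step 2: P_out = V_terminal * I = 3.5702 * 6.23 = 22.24 W

22.24 W


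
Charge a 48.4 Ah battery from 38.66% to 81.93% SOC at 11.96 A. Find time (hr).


delta_Ah = 48.4 * (81.93 - 38.66) / 100 = 20.943 Ah
t = delta_Ah / I = 20.943 / 11.96 = 1.751 hr

1.751 hr


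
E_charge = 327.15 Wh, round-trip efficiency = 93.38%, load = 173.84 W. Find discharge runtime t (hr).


Step 1: E_discharge = eta/100 * E_charge = 93.38/100 * 327.15 = 305.49 Wh
Step 2: t = E_discharge / P = 305.49 / 173.84 = 1.757 hr

1.757 hr


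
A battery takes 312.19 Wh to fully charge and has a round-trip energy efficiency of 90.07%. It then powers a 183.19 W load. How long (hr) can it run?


Step 1: E_discharge = eta/100 * E_charge = 90.07/100 * 312.19 = 281.19 Wh
Step 2: t = E_discharge / P = 281.19 / 183.19 = 1.535 hr

1.535 hr


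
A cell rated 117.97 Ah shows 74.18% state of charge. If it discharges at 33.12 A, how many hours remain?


Step 1: remaining = SOC/100 * C_total = 74.18/100 * 117.97 = 87.51 Ah
Step 2: t = remaining / I = 87.51 / 33.12 = 2.642 hr

2.642 hr


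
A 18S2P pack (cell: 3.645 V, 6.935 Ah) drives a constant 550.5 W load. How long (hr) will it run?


Step 1: E_pack = Ns * V_cell * Np * C_cell = 18 * 3.645 * 2 * 6.935 = 910.01 Wh
Step 2: t = E_pack / P = 910.01 / 550.5 = 1.653 hr

1.653 hr


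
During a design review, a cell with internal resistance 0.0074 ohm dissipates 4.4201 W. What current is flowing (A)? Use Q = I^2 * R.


I = sqrt(Q / R) = sqrt(4.4201 / 0.0074) = sqrt(597.31) = 24.44 A

24.44 A


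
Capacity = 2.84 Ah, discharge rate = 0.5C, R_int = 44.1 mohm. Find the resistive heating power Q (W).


Convert: R = 44.1 mohm = 0.0441 ohm
Step 1: I = C_rate * capacity = 0.5 * 2.84 = 1.42 A
Step 2: Q = I^2 * R = 1.42^2 * 0.0441 = 2.0164 * 0.0441 = 0.08892 W

0.08892 W


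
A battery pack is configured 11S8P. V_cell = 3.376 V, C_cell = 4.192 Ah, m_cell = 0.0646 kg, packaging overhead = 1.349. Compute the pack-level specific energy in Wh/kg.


Step 1: V_pack = 11 * 3.376 = 37.136 V
Step 2: C_pack = 8 * 4.192 = 33.536 Ah
Step 3: E_pack = V_pack * C_pack = 37.136 * 33.536 = 1245.4 Wh
Step 4: m_pack = 11 * 8 * 0.0646 * 1.349 = 7.6688 kg
Step 5: ED = E_pack / m_pack = 1245.4 / 7.6688 = 162.4 Wh/kg

162.4 Wh/kg


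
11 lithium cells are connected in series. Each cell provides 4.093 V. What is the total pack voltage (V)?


Series voltages add: 11 * 4.093 V = 45.023 V

45.023 V


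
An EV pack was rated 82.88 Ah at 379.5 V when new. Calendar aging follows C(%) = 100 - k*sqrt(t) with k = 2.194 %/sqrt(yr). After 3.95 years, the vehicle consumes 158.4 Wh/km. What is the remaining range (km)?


Step 1: capacity retention = 100 - 2.194 * sqrt(3.95) = 100 - 2.194 * 1.9875 = 95.639%
Step 2: C_now = 82.88 * 95.639/100 = 79.266 Ah
Step 3: E_pack = V * C_now = 379.5 * 79.266 = 30081 Wh
Step 4: range = E_pack / consumption = 30081 / 158.4 = 189.9 km

189.9 km


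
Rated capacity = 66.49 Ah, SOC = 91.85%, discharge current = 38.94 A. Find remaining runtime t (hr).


Step 1: remaining = SOC/100 * C_total = 91.85/100 * 66.49 = 61.071 Ah
Step 2: t = remaining / I = 61.071 / 38.94 = 1.568 hr

1.568 hr


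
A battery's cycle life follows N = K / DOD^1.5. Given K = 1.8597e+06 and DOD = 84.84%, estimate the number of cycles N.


Step 1: DOD^1.5 = 84.84^1.5 = 781.45
Step 2: N = 1.8597e+06 / 781.45 = 2380 cycles

2380 cycles


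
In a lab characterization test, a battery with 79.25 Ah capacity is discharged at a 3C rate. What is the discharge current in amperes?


At 3C: I = 3 * 79.25 Ah = 237.75 A

237.75 A


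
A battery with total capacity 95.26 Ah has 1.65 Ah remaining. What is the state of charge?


SOC% = 1.65 / 95.26 * 100 = 1.732%

1.732%


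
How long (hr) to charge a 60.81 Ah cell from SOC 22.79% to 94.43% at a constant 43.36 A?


delta_Ah = 60.81 * (94.43 - 22.79) / 100 = 43.564 Ah
t = delta_Ah / I = 43.564 / 43.36 = 1.005 hr

1.005 hr


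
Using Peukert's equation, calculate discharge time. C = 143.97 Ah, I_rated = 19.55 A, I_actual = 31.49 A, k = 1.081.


Step 1: t_rated = C / I_rated = 143.97 / 19.55 = 7.3642 hr
Step 2: ratio = 19.55 / 31.49 = 0.62083
Step 3: ratio^k = 0.62083^1.081 = 0.59732
Step 4: t = t_rated * ratio^k = 7.3642 * 0.59732 = 4.399 hr

4.399 hr


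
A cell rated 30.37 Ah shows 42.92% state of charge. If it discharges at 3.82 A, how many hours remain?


Step 1: remaining = SOC/100 * C_total = 42.92/100 * 30.37 = 13.035 Ah
Step 2: t = remaining / I = 13.035 / 3.82 = 3.412 hr

3.412 hr


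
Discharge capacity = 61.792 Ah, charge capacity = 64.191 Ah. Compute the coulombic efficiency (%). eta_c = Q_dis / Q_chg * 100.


Coulombic efficiency = 61.792/64.191 * 100% = 96.26%

96.26%


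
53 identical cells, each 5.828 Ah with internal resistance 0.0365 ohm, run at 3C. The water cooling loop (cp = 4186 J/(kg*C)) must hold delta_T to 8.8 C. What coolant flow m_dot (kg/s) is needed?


Step 1: I = 3 * 5.828 = 17.484 A
Step 2: Q_cell = I^2 * R = 17.484^2 * 0.0365 = 11.158 W
Step 3: Q_total = 53 * 11.158 = 591.37 W
Step 4: m_dot = Q_total / (cp * dT) = 591.37 / (4186 * 8.8) = 0.01605 kg/s

0.01605 kg/s


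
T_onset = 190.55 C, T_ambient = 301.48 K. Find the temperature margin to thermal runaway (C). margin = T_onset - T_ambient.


Convert: T_ambient = 301.48 K = 28.33 C
margin = 190.55 - 28.33 = 162.22 C

162.22 C


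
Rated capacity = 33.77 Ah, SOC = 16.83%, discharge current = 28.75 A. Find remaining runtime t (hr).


Step 1: remaining = SOC/100 * C_total = 16.83/100 * 33.77 = 5.6835 Ah
Step 2: t = remaining / I = 5.6835 / 28.75 = 0.1977 hr

0.1977 hr


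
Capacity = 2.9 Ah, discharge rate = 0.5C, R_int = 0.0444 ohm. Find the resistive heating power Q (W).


Step 1: I = C_rate * capacity = 0.5 * 2.9 = 1.45 A
Step 2: Q = I^2 * R = 1.45^2 * 0.0444 = 2.1025 * 0.0444 = 0.09335 W

0.09335 W


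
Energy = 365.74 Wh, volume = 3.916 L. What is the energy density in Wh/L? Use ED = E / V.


ED = E / V = 365.74 / 3.916 = 93.40 Wh/L

93.40 Wh/L


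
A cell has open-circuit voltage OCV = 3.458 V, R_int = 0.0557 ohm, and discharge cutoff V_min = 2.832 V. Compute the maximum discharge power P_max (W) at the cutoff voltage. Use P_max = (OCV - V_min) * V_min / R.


dV = OCV - V_min = 0.626 V (so I_max = dV / R)
P_max = dV * V_min / R = 0.626 * 2.832 / 0.0557 = 31.83 W

31.83 W


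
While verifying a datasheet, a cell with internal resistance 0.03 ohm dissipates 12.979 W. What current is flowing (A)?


I = sqrt(Q / R) = sqrt(12.979 / 0.03) = sqrt(432.63) = 20.80 A

20.80 A


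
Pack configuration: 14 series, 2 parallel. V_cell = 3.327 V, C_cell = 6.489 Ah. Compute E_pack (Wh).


V_pack = 14 * 3.327 = 46.578 V
C_pack = 2 * 6.489 = 12.978 Ah
E = V_pack * C_pack = 46.578 * 12.978 = 604.5 Wh

604.5 Wh


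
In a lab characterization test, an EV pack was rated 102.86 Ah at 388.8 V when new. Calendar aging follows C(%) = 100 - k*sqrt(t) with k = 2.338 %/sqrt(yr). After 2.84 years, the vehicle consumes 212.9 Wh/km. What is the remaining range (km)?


Step 1: capacity retention = 100 - 2.338 * sqrt(2.84) = 100 - 2.338 * 1.6852 = 96.06%
Step 2: C_now = 102.86 * 96.06/100 = 98.807 Ah
Step 3: E_pack = V * C_now = 388.8 * 98.807 = 38416 Wh
Step 4: range = E_pack / consumption = 38416 / 212.9 = 180.4 km

180.4 km


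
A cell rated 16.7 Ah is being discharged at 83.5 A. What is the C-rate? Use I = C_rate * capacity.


Rearranging: C_rate = 83.5 / 16.7 = 5C

5C


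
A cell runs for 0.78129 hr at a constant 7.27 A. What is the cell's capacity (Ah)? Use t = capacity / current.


C = I * t = 7.27 * 0.78129 = 5.680 Ah

5.680 Ah


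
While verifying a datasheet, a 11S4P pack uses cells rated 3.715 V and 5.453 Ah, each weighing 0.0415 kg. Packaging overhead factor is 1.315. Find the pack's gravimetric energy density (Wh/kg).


Step 1: V_pack = 11 * 3.715 = 40.865 V
Step 2: C_pack = 4 * 5.453 = 21.812 Ah
Step 3: E_pack = V_pack * C_pack = 40.865 * 21.812 = 891.35 Wh
Step 4: m_pack = 11 * 4 * 0.0415 * 1.315 = 2.4012 kg
Step 5: ED = E_pack / m_pack = 891.35 / 2.4012 = 371.2 Wh/kg

371.2 Wh/kg


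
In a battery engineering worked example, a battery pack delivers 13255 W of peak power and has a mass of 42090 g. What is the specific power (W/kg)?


Convert: m = 42090 g = 42.09 kg
Specific power = 13255 W / 42.09 kg = 314.9 W/kg

314.9 W/kg


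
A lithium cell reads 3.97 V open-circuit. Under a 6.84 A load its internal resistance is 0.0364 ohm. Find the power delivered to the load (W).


Step 1: V_terminal = OCV - I*R = 3.97 - 6.84 * 0.0364 = 3.721 V
Step 2: P_out = V_terminal * I = 3.721 * 6.84 = 25.45 W

25.45 W


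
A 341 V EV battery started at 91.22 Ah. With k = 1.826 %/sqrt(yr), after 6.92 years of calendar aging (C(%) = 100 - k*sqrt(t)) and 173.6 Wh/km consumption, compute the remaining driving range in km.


Step 1: capacity retention = 100 - 1.826 * sqrt(6.92) = 100 - 1.826 * 2.6306 = 95.197%
Step 2: C_now = 91.22 * 95.197/100 = 86.839 Ah
Step 3: E_pack = V * C_now = 341 * 86.839 = 29612 Wh
Step 4: range = E_pack / consumption = 29612 / 173.6 = 170.6 km

170.6 km


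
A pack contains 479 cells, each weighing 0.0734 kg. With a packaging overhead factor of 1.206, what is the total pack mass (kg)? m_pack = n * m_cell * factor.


m_pack = n * m_cell * overhead = 479 * 0.0734 * 1.206 = 42.40 kg

42.40 kg


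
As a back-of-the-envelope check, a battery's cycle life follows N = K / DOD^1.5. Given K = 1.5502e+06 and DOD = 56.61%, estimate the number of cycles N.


DOD^1.5 = 425.93
N = K / DOD^1.5 = 1.5502e+06 / 425.93 = 3640

3640 cycles


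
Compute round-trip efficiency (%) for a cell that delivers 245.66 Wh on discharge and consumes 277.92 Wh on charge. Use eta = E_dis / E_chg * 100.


eta_e = E_dis / E_chg * 100 = 245.66 / 277.92 * 100 = 88.39%

88.39%


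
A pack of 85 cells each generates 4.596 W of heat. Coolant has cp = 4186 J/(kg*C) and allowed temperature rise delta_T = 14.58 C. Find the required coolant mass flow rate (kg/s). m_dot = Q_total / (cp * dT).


Q_total = 85 * 4.596 = 390.66 W
m_dot = Q_total / (cp * dT) = 390.66 / (4186 * 14.58) = 0.006401 kg/s

0.006401 kg/s


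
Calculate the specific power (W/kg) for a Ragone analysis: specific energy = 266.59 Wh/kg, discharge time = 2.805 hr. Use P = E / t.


P_specific = E / t = 266.59 / 2.805 = 95.04 W/kg

95.04 W/kg


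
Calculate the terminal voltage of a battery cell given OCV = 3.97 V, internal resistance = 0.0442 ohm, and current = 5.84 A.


IR drop = 5.84 * 0.0442 = 0.25813 V
V = 3.97 - 0.25813 = 3.712 V

3.712 V


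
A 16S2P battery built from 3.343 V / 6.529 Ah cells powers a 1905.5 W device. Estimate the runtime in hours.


Step 1: E_pack = Ns * V_cell * Np * C_cell = 16 * 3.343 * 2 * 6.529 = 698.45 Wh
Step 2: t = E_pack / P = 698.45 / 1905.5 = 0.3665 hr

0.3665 hr
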